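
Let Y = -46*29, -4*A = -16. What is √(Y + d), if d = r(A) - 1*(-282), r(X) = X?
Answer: 2*I*√262 ≈ 32.373*I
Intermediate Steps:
A = 4 (A = -¼*(-16) = 4)
Y = -1334
d = 286 (d = 4 - 1*(-282) = 4 + 282 = 286)
√(Y + d) = √(-1334 + 286) = √(-1048) = 2*I*√262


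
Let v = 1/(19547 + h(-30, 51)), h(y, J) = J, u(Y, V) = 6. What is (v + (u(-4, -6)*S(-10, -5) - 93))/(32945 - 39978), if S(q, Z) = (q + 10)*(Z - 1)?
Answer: 140201/10602518 ≈ 0.013223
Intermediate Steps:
S(q, Z) = (-1 + Z)*(10 + q) (S(q, Z) = (10 + q)*(-1 + Z) = (-1 + Z)*(10 + q))
v = 1/19598 (v = 1/(19547 + 51) = 1/19598 ≈ 5.1026e-5)
(v + (u(-4, -6)*S(-10, -5) - 93))/(32945 - 39978) = (1/19598 + (6*(-10 - 1*(-10) + 10*(-5) - 5*(-10)) - 93))/(32945 - 39978) = (1/19598 + (6*(-10 + 10 - 50 + 50) - 93))/(-7033) = (1/19598 + (6*0 - 93))*(-1/7033) = (1/19598 + (0 - 93))*(-1/7033) = (1/19598 - 93)*(-1/7033) = -1822613/19598*(-1/7033) = 140201/10602518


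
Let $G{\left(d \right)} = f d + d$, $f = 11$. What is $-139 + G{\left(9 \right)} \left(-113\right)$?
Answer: $-12343$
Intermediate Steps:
$G{\left(d \right)} = 12 d$ ($G{\left(d \right)} = 11 d + d = 12 d$)
$-139 + G{\left(9 \right)} \left(-113\right) = -139 + 12 \cdot 9 \left(-113\right) = -139 + 108 \left(-113\right) = -139 - 12204 = -12343$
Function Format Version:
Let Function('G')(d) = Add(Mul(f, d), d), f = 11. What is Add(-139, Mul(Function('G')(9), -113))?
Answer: -12343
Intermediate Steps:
Function('G')(d) = Mul(12, d) (Function('G')(d) = Add(Mul(11, d), d) = Mul(12, d))
Add(-139, Mul(Function('G')(9), -113)) = Add(-139, Mul(Mul(12, 9), -113)) = Add(-139, Mul(108, -113)) = Add(-139, -12204) = -12343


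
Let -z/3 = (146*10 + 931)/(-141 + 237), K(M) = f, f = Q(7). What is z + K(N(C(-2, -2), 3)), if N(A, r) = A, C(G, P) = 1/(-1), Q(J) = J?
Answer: -2167/32 ≈ -67.719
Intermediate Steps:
C(G, P) = -1 (C(G, P) = 1*(-1) = -1)
f = 7
K(M) = 7
z = -2391/32 (z = -3*(146*10 + 931)/(-141 + 237) = -3*(1460 + 931)/96 = -7173/96 = -3*797/32 = -2391/32 ≈ -74.719)
z + K(N(C(-2, -2), 3)) = -2391/32 + 7 = -2167/32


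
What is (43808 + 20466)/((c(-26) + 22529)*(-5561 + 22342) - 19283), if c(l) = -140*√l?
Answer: 6074533586821/35764411161155889 + 37750369790*I*√26/35764411161155889 ≈ 0.00016985 + 5.3822e-6*I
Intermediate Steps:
(43808 + 20466)/((c(-26) + 22529)*(-5561 + 22342) - 19283) = (43808 + 20466)/((-140*I*√26 + 22529)*(-5561 + 22342) - 19283) = 64274/((-140*I*√26 + 22529)*16781 - 19283) = 64274/((22529 - 140*I*√26)*16781 - 19283) = 64274/((378059149 - 2349340*I*√26) - 19283) = 64274/(378039866 - 2349340*I*√26)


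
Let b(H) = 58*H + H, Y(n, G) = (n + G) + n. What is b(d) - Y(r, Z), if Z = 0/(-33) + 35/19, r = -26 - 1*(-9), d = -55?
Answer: -61044/19 ≈ -3212.8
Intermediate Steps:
r = -17 (r = -26 + 9 = -17)
Z = 35/19 (Z = 0*(-1/33) + 35*(1/19) = 0 + 35/19 = 35/19 ≈ 1.8421)
Y(n, G) = G + 2*n (Y(n, G) = (G + n) + n = G + 2*n)
b(H) = 59*H
b(d) - Y(r, Z) = 59*(-55) - (35/19 + 2*(-17)) = -3245 - (35/19 - 34) = -3245 - 1*(-611/19) = -3245 + 611/19 = -61044/19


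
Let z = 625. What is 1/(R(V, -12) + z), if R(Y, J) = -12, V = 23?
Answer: 1/613 ≈ 0.0016313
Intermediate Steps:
1/(R(V, -12) + z) = 1/(-12 + 625) = 1/613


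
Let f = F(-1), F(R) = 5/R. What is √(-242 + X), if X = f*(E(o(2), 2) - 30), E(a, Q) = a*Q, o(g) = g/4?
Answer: I*√97 ≈ 9.8489*I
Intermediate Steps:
o(g) = g/4 (o(g) = g*(¼) = g/4)
E(a, Q) = Q*a
f = -5 (f = 5/(-1) = 5*(-1) = -5)
X = 145 (X = -5*(2*((¼)*2) - 30) = -5*(2*(½) - 30) = -5*(1 - 30) = -5*(-29) = 145)
√(-242 + X) = √(-242 + 145) = √(-97) = I*√97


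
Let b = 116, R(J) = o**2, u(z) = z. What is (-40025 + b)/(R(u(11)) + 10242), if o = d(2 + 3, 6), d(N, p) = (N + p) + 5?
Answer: -39909/10498 ≈ -3.8016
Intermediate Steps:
d(N, p) = 5 + N + p
o = 16 (o = 5 + (2 + 3) + 6 = 5 + 5 + 6 = 16)
R(J) = 256 (R(J) = 16**2 = 256)
(-40025 + b)/(R(u(11)) + 10242) = (-40025 + 116)/(256 + 10242) = -39909/10498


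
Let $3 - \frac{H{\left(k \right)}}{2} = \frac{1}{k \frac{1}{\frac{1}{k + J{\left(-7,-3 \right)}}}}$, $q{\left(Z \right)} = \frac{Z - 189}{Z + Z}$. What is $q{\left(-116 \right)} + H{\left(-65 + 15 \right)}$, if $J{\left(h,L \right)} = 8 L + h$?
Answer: $\frac{3436193}{469800} \approx 7.3142$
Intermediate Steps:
$J{\left(h,L \right)} = h + 8 L$
$q{\left(Z \right)} = \frac{-189 + Z}{2 Z}$
$H{\left(k \right)} = 6 - \frac{2}{k \left(-31 + k\right)}$ ($H{\left(k \right)} = 6 - \frac{2}{k \frac{1}{\frac{1}{k + \left(-7 + 8 \left(-3\right)\right)}}} = 6 - \frac{2}{k \frac{1}{\frac{1}{k - 31}}} = 6 - \frac{2}{k \frac{1}{\frac{1}{-31 + k}}} = 6 - \frac{2}{k \left(-31 + k\right)}$)
$q{\left(-116 \right)} + H{\left(-65 + 15 \right)} = \frac{-189 - 116}{2 \left(-116\right)} + \frac{2 \left(-1 - 93 \left(-65 + 15\right) + 3 \left(-65 + 15\right)^{2}\right)}{\left(-65 + 15\right) \left(-31 + \left(-65 + 15\right)\right)} = \frac{1}{2} \left(- \frac{1}{116}\right) \left(-305\right) + \frac{2 \left(-1 - -4650 + 3 \left(-50\right)^{2}\right)}{\left(-50\right) \left(-31 - 50\right)} = \frac{305}{232} + 2 \left(- \frac{1}{50}\right) \frac{1}{-81} \left(-1 + 4650 + 3 \cdot 2500\right) = \frac{305}{232} + 2 \left(- \frac{1}{50}\right) \left(- \frac{1}{81}\right) \left(-1 + 4650 + 7500\right) = \frac{305}{232} + 2 \left(- \frac{1}{50}\right) \left(- \frac{1}{81}\right) 12149 = \frac{305}{232} + \frac{12149}{2025} = \frac{3436193}{469800}$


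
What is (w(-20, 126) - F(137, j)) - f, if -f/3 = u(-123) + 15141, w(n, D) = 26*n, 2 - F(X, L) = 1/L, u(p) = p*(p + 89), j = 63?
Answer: 3619162/63 ≈ 57447.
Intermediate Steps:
u(p) = p*(89 + p)
F(X, L) = 2 - 1/L
f = -57969 (f = -3*(-123*(89 - 123) + 15141) = -3*(-123*(-34) + 15141) = -3*(4182 + 15141) = -3*19323 = -57969)
(w(-20, 126) - F(137, j)) - f = (26*(-20) - (2 - 1/63)) - 1*(-57969) = (-520 - (2 - 1*1/63)) + 57969 = (-520 - (2 - 1/63)) + 57969 = (-520 - 1*125/63) + 57969 = (-520 - 125/63) + 57969 = -32885/63 + 57969 = 3619162/63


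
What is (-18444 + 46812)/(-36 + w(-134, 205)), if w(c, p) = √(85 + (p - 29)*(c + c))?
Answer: -1021248/48379 - 28368*I*√47083/48379 ≈ -21.109 - 127.23*I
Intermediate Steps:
w(c, p) = √(85 + 2*c*(-29 + p)) (w(c, p) = √(85 + (-29 + p)*(2*c)) = √(85 + 2*c*(-29 + p)))
(-18444 + 46812)/(-36 + w(-134, 205)) = (-18444 + 46812)/(-36 + √(85 - 58*(-134) + 2*(-134)*205)) = 28368/(-36 + √(85 + 7772 - 54940)) = 28368/(-36 + √(-47083)) = 28368/(-36 + I*√47083)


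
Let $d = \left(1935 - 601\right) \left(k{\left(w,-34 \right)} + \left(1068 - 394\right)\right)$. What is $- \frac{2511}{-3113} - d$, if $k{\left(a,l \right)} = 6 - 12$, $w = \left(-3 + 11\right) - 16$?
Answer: $- \frac{2774029145}{3113} \approx -8.9111 \cdot 10^{5}$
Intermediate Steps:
$w = -8$ ($w = 8 - 16 = -8$)
$k{\left(a,l \right)} = -6$
$d = 891112$ ($d = \left(1935 - 601\right) \left(-6 + \left(1068 - 394\right)\right) = 1334 \left(-6 + \left(1068 - 394\right)\right) = 1334 \left(-6 + 674\right) = 1334 \cdot 668 = 891112$)
$- \frac{2511}{-3113} - d = - \frac{2511}{-3113} - 891112 = \left(-2511\right) \left(- \frac{1}{3113}\right) - 891112 = \frac{2511}{3113} - 891112 = - \frac{2774029145}{3113}$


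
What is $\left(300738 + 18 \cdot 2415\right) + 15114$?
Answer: $359322$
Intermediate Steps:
$\left(300738 + 18 \cdot 2415\right) + 15114 = \left(300738 + 43470\right) + 15114 = 344208 + 15114 = 359322$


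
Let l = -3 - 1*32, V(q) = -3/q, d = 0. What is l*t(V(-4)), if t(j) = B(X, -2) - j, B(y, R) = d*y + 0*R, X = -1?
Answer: 105/4 ≈ 26.250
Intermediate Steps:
B(y, R) = 0 (B(y, R) = 0*y + 0*R = 0 + 0 = 0)
t(j) = -j (t(j) = 0 - j = -j)
l = -35 (l = -3 - 32 = -35)
l*t(V(-4)) = -(-35)*(-3/(-4)) = -(-35)*(-3*(-¼)) = -(-35)*3/4 = -35*(-¾) = 105/4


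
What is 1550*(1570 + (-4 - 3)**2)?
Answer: 2509450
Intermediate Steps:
1550*(1570 + (-4 - 3)**2) = 1550*(1570 + (-7)**2) = 1550*(1570 + 49) = 1550*1619 = 2509450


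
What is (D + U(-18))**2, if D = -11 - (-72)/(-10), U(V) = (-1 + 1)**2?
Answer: 8281/25 ≈ 331.24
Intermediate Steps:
U(V) = 0 (U(V) = 0**2 = 0)
D = -91/5 (D = -11 - (-72)*(-1)/10 = -11 - 8*9/10 = -11 - 36/5 = -91/5 ≈ -18.200)
(D + U(-18))**2 = (-91/5 + 0)**2 = (-91/5)**2 = 8281/25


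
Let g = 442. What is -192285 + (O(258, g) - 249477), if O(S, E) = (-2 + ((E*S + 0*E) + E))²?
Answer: 13104312814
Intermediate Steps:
O(S, E) = (-2 + E + E*S)² (O(S, E) = (-2 + ((E*S + 0) + E))² = (-2 + (E*S + E))² = (-2 + (E + E*S))² = (-2 + E + E*S)²)
-192285 + (O(258, g) - 249477) = -192285 + ((-2 + 442 + 442*258)² - 249477) = -192285 + ((-2 + 442 + 114036)² - 249477) = -192285 + (114476² - 249477) = -192285 + (13104754576 - 249477) = -192285 + 13104505099 = 13104312814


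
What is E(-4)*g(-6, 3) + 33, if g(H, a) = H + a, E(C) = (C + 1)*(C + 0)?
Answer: -3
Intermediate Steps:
E(C) = C*(1 + C) (E(C) = (1 + C)*C = C*(1 + C))
E(-4)*g(-6, 3) + 33 = (-4*(1 - 4))*(-6 + 3) + 33 = -4*(-3)*(-3) + 33 = 12*(-3) + 33 = -36 + 33 = -3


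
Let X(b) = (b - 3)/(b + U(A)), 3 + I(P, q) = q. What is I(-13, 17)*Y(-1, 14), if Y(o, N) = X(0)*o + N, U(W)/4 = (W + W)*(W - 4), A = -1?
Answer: 3941/20 ≈ 197.05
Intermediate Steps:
U(W) = 8*W*(-4 + W) (U(W) = 4*((W + W)*(W - 4)) = 4*((2*W)*(-4 + W)) = 4*(2*W*(-4 + W)) = 8*W*(-4 + W))
I(P, q) = -3 + q
X(b) = (-3 + b)/(40 + b) (X(b) = (b - 3)/(b + 8*(-1)*(-4 - 1)) = (-3 + b)/(b + 8*(-1)*(-5)) = (-3 + b)/(b + 40) = (-3 + b)/(40 + b))
Y(o, N) = N - 3*o/40 (Y(o, N) = ((-3 + 0)/(40 + 0))*o + N = (-3/40)*o + N = ((1/40)*(-3))*o + N = -3*o/40 + N = N - 3*o/40)
I(-13, 17)*Y(-1, 14) = (-3 + 17)*(14 - 3/40*(-1)) = 14*(14 + 3/40) = 14*(563/40) = 3941/20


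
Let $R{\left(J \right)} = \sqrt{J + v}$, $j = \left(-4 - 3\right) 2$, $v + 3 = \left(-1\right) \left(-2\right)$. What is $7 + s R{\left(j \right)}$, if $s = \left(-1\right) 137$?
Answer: $7 - 137 i \sqrt{15} \approx 7.0 - 530.6 i$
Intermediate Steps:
$v = -1$ ($v = -3 - -2 = -3 + 2 = -1$)
$j = -14$ ($j = \left(-7\right) 2 = -14$)
$s = -137$
$R{\left(J \right)} = \sqrt{-1 + J}$ ($R{\left(J \right)} = \sqrt{J - 1} = \sqrt{-1 + J}$)
$7 + s R{\left(j \right)} = 7 - 137 \sqrt{-1 - 14} = 7 - 137 \sqrt{-15} = 7 - 137 i \sqrt{15}$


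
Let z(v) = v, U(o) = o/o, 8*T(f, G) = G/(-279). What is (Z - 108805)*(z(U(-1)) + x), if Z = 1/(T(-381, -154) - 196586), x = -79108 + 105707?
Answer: -634961097784172600/219389899 ≈ -2.8942e+9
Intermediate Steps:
T(f, G) = -G/2232 (T(f, G) = (G/(-279))/8 = (G*(-1/279))/8 = (-G/279)/8 = -G/2232)
U(o) = 1
x = 26599
Z = -1116/219389899 (Z = 1/(-1/2232*(-154) - 196586) = 1/(77/1116 - 196586) = 1/(-219389899/1116) = -1116/219389899 ≈ -5.0868e-6)
(Z - 108805)*(z(U(-1)) + x) = (-1116/219389899 - 108805)*(1 + 26599) = -23870717961811/219389899*26600 = -634961097784172600/219389899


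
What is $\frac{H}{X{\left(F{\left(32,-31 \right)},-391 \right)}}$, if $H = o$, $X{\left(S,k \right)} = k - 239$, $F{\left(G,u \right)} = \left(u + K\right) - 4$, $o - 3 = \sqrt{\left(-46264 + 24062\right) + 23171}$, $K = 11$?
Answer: $- \frac{1}{210} - \frac{\sqrt{969}}{630} \approx -0.054173$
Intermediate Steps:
$o = 3 + \sqrt{969}$ ($o = 3 + \sqrt{\left(-46264 + 24062\right) + 23171} = 3 + \sqrt{-22202 + 23171} = 3 + \sqrt{969} \approx 34.129$)
$F{\left(G,u \right)} = 7 + u$ ($F{\left(G,u \right)} = \left(u + 11\right) - 4 = \left(11 + u\right) - 4 = 7 + u$)
$X{\left(S,k \right)} = -239 + k$
$H = 3 + \sqrt{969} \approx 34.129$
$\frac{H}{X{\left(F{\left(32,-31 \right)},-391 \right)}} = \frac{3 + \sqrt{969}}{-239 - 391} = \frac{3 + \sqrt{969}}{-630} = \left(3 + \sqrt{969}\right) \left(- \frac{1}{630}\right) = - \frac{1}{210} - \frac{\sqrt{969}}{630}$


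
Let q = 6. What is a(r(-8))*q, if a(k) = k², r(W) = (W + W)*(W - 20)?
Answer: 1204224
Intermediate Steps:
r(W) = 2*W*(-20 + W) (r(W) = (2*W)*(-20 + W) = 2*W*(-20 + W))
a(r(-8))*q = (2*(-8)*(-20 - 8))²*6 = (2*(-8)*(-28))²*6 = 448²*6 = 200704*6 = 1204224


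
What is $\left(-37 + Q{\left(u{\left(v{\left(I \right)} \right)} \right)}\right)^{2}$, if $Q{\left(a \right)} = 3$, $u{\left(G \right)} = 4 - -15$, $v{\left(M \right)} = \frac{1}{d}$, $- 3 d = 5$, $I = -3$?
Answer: $1156$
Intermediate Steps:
$d = - \frac{5}{3}$ ($d = \left(- \frac{1}{3}\right) 5 = - \frac{5}{3} \approx -1.6667$)
$v{\left(M \right)} = - \frac{3}{5}$ ($v{\left(M \right)} = \frac{1}{- \frac{5}{3}} = - \frac{3}{5}$)
$u{\left(G \right)} = 19$ ($u{\left(G \right)} = 4 + 15 = 19$)
$\left(-37 + Q{\left(u{\left(v{\left(I \right)} \right)} \right)}\right)^{2} = \left(-37 + 3\right)^{2} = \left(-34\right)^{2} = 1156$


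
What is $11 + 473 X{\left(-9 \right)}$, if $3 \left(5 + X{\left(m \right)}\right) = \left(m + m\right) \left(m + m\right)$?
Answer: $48730$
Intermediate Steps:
$X{\left(m \right)} = -5 + \frac{4 m^{2}}{3}$ ($X{\left(m \right)} = -5 + \frac{\left(m + m\right) \left(m + m\right)}{3} = -5 + \frac{2 m 2 m}{3} = -5 + \frac{4 m^{2}}{3}$)
$11 + 473 X{\left(-9 \right)} = 11 + 473 \left(-5 + \frac{4 \left(-9\right)^{2}}{3}\right) = 11 + 473 \left(-5 + \frac{4}{3} \cdot 81\right) = 11 + 473 \left(-5 + 108\right) = 11 + 473 \cdot 103 = 11 + 48719 = 48730$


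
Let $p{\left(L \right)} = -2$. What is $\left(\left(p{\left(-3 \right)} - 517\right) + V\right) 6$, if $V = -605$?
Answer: $-6744$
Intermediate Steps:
$\left(\left(p{\left(-3 \right)} - 517\right) + V\right) 6 = \left(\left(-2 - 517\right) - 605\right) 6 = \left(-519 - 605\right) 6 = \left(-1124\right) 6 = -6744$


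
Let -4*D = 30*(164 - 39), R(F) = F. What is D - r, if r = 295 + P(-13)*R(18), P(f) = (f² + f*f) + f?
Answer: -14165/2 ≈ -7082.5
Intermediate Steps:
P(f) = f + 2*f² (P(f) = (f² + f²) + f = 2*f² + f = f + 2*f²)
D = -1875/2 (D = -15*(164 - 39)/2 = -15*125/2 = -¼*3750 = -1875/2 ≈ -937.50)
r = 6145 (r = 295 - 13*(1 + 2*(-13))*18 = 295 - 13*(1 - 26)*18 = 295 - 13*(-25)*18 = 295 + 325*18 = 295 + 5850 = 6145)
D - r = -1875/2 - 1*6145 = -1875/2 - 6145 = -14165/2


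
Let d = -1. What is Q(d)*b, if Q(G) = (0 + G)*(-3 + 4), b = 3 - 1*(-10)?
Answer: -13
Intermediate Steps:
b = 13 (b = 3 + 10 = 13)
Q(G) = G (Q(G) = G*1 = G)
Q(d)*b = -1*13 = -13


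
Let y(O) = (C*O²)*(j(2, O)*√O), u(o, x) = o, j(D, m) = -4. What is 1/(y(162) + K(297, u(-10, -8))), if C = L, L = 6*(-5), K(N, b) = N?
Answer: -11/59507787107133 + 38880*√2/2203992115079 ≈ 2.4948e-8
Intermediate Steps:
L = -30
C = -30
y(O) = 120*O^(5/2) (y(O) = (-30*O²)*(-4*√O) = 120*O^(5/2))
1/(y(162) + K(297, u(-10, -8))) = 1/(120*162^(5/2) + 297) = 1/(120*(236196*√2) + 297) = 1/(28343520*√2 + 297) = 1/(297 + 28343520*√2)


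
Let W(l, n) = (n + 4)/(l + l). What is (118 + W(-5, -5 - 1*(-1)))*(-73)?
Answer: -8614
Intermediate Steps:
W(l, n) = (4 + n)/(2*l) (W(l, n) = (4 + n)/((2*l)) = (4 + n)*(1/(2*l)) = (4 + n)/(2*l))
(118 + W(-5, -5 - 1*(-1)))*(-73) = (118 + (½)*(4 + (-5 - 1*(-1)))/(-5))*(-73) = (118 + (½)*(-⅕)*(4 + (-5 + 1)))*(-73) = (118 + (½)*(-⅕)*(4 - 4))*(-73) = (118 + (½)*(-⅕)*0)*(-73) = (118 + 0)*(-73) = 118*(-73) = -8614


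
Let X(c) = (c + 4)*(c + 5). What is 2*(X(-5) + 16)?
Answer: 32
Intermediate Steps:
X(c) = (4 + c)*(5 + c)
2*(X(-5) + 16) = 2*((20 + (-5)**2 + 9*(-5)) + 16) = 2*((20 + 25 - 45) + 16) = 2*(0 + 16) = 2*16 = 32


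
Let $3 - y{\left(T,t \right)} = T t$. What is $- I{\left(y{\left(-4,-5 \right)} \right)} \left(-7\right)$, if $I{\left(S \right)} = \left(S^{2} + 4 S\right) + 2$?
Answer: $1561$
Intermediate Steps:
$y{\left(T,t \right)} = 3 - T t$
$I{\left(S \right)} = 2 + S^{2} + 4 S$
$- I{\left(y{\left(-4,-5 \right)} \right)} \left(-7\right) = - (2 + \left(3 - \left(-4\right) \left(-5\right)\right)^{2} + 4 \left(3 - \left(-4\right) \left(-5\right)\right)) \left(-7\right) = - (2 + \left(3 - 20\right)^{2} + 4 \left(3 - 20\right)) \left(-7\right) = - (2 + \left(-17\right)^{2} + 4 \left(-17\right)) \left(-7\right) = - (2 + 289 - 68) \left(-7\right) = \left(-1\right) 223 \left(-7\right) = \left(-223\right) \left(-7\right) = 1561$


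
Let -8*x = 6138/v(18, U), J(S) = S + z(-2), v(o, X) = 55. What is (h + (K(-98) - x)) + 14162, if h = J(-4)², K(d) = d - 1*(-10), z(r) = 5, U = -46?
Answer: 281779/20 ≈ 14089.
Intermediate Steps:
K(d) = 10 + d (K(d) = d + 10 = 10 + d)
J(S) = 5 + S (J(S) = S + 5 = 5 + S)
h = 1 (h = (5 - 4)² = 1² = 1)
x = -279/20 (x = -3069/(4*55) = -⅛*558/5 = -279/20 ≈ -13.950)
(h + (K(-98) - x)) + 14162 = (1 + ((10 - 98) - 1*(-279/20))) + 14162 = (1 + (-88 + 279/20)) + 14162 = (1 - 1481/20) + 14162 = -1461/20 + 14162 = 281779/20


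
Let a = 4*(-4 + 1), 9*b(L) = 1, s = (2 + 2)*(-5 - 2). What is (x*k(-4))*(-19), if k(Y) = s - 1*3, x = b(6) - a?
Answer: 64201/9 ≈ 7133.4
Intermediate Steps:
s = -28 (s = 4*(-7) = -28)
b(L) = ⅑ (b(L) = (⅑)*1 = ⅑)
a = -12 (a = 4*(-3) = -12)
x = 109/9 (x = ⅑ - 1*(-12) = ⅑ + 12 = 109/9 ≈ 12.111)
k(Y) = -31 (k(Y) = -28 - 1*3 = -28 - 3 = -31)
(x*k(-4))*(-19) = ((109/9)*(-31))*(-19) = -3379/9*(-19) = 64201/9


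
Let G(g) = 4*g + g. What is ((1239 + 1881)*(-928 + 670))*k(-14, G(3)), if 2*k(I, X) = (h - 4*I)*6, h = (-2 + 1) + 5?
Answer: -144892800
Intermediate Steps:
h = 4 (h = -1 + 5 = 4)
G(g) = 5*g
k(I, X) = 12 - 12*I (k(I, X) = ((4 - 4*I)*6)/2 = (24 - 24*I)/2 = 12 - 12*I)
((1239 + 1881)*(-928 + 670))*k(-14, G(3)) = ((1239 + 1881)*(-928 + 670))*(12 - 12*(-14)) = (3120*(-258))*(12 + 168) = -804960*180 = -144892800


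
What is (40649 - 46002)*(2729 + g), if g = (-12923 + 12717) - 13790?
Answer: 60312251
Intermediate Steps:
g = -13996 (g = -206 - 13790 = -13996)
(40649 - 46002)*(2729 + g) = (40649 - 46002)*(2729 - 13996) = -5353*(-11267) = 60312251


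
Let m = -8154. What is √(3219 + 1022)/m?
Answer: -√4241/8154 ≈ -0.0079866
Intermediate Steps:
√(3219 + 1022)/m = √(3219 + 1022)/(-8154) = √4241*(-1/8154) = -√4241/8154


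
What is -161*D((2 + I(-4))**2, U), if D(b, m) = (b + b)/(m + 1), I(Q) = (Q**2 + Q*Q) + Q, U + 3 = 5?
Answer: -96600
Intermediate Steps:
U = 2 (U = -3 + 5 = 2)
I(Q) = Q + 2*Q**2 (I(Q) = (Q**2 + Q**2) + Q = 2*Q**2 + Q = Q + 2*Q**2)
D(b, m) = 2*b/(1 + m) (D(b, m) = (2*b)/(1 + m) = 2*b/(1 + m))
-161*D((2 + I(-4))**2, U) = -322*(2 - 4*(1 + 2*(-4)))**2/(1 + 2) = -322*(2 - 4*(1 - 8))**2/3 = -322*(2 - 4*(-7))**2/3 = -322*(2 + 28)**2/3 = -322*30**2/3 = -322*900/3 = -161*600 = -96600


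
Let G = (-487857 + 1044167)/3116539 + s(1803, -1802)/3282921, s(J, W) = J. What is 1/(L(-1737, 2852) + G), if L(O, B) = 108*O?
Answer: -3410450443473/639786250746793799 ≈ -5.3306e-6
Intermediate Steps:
G = 610646967109/3410450443473 (G = (-487857 + 1044167)/3116539 + 1803/3282921 = 556310*(1/3116539) + 1803*(1/3282921) = 556310/3116539 + 601/1094307 = 610646967109/3410450443473 ≈ 0.17905)
1/(L(-1737, 2852) + G) = 1/(108*(-1737) + 610646967109/3410450443473) = 1/(-187596 + 610646967109/3410450443473) = 1/(-639786250746793799/3410450443473) = -3410450443473/639786250746793799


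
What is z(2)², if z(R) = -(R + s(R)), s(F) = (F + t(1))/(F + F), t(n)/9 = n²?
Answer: 361/16 ≈ 22.563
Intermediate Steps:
t(n) = 9*n²
s(F) = (9 + F)/(2*F) (s(F) = (F + 9*1²)/(F + F) = (F + 9*1)/((2*F)) = (F + 9)*(1/(2*F)) = (9 + F)*(1/(2*F)) = (9 + F)/(2*F))
z(R) = -R - (9 + R)/(2*R) (z(R) = -(R + (9 + R)/(2*R)) = -R - (9 + R)/(2*R))
z(2)² = (-½ - 1*2 - 9/2/2)² = (-½ - 2 - 9/2*½)² = (-½ - 2 - 9/4)² = (-19/4)² = 361/16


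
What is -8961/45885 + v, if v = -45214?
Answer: -691551117/15295 ≈ -45214.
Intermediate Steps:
-8961/45885 + v = -8961/45885 - 45214 = -8961*1/45885 - 45214 = -2987/15295 - 45214 = -691551117/15295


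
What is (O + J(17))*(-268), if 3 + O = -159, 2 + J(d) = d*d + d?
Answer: -38056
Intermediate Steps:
J(d) = -2 + d + d**2 (J(d) = -2 + (d*d + d) = -2 + (d**2 + d) = -2 + (d + d**2) = -2 + d + d**2)
O = -162 (O = -3 - 159 = -162)
(O + J(17))*(-268) = (-162 + (-2 + 17 + 17**2))*(-268) = (-162 + (-2 + 17 + 289))*(-268) = (-162 + 304)*(-268) = 142*(-268) = -38056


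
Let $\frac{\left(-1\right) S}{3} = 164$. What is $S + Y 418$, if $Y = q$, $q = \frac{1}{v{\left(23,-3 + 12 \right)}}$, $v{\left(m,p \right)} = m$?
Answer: $- \frac{10898}{23} \approx -473.83$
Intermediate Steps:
$S = -492$ ($S = \left(-3\right) 164 = -492$)
$q = \frac{1}{23} \approx 0.043478$
$Y = \frac{1}{23} \approx 0.043478$
$S + Y 418 = -492 + \frac{1}{23} \cdot 418 = -492 + \frac{418}{23} = - \frac{10898}{23}$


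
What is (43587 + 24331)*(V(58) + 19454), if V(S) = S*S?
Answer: 1549752924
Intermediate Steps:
V(S) = S²
(43587 + 24331)*(V(58) + 19454) = (43587 + 24331)*(58² + 19454) = 67918*(3364 + 19454) = 67918*22818 = 1549752924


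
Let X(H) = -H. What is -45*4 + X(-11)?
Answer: -169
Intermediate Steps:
-45*4 + X(-11) = -45*4 - 1*(-11) = -180 + 11 = -169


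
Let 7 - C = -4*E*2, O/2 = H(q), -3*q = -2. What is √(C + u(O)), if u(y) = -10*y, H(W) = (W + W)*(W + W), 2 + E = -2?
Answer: I*√545/3 ≈ 7.7817*I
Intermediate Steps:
E = -4 (E = -2 - 2 = -4)
q = ⅔ (q = -⅓*(-2) = ⅔ ≈ 0.66667)
H(W) = 4*W² (H(W) = (2*W)*(2*W) = 4*W²)
O = 32/9 (O = 2*(4*(⅔)²) = 2*(4*(4/9)) = 2*(16/9) = 32/9 ≈ 3.5556)
C = -25 (C = 7 - (-4*(-4))*2 = 7 - 16*2 = 7 - 1*32 = 7 - 32 = -25)
√(C + u(O)) = √(-25 - 10*32/9) = √(-25 - 320/9) = √(-545/9) = I*√545/3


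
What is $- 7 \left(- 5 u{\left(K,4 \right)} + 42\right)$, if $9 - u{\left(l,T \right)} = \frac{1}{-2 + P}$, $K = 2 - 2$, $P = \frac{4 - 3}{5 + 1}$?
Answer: $\frac{441}{11} \approx 40.091$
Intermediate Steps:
$P = \frac{1}{6}$ ($P = 1 \cdot \frac{1}{6} = \frac{1}{6} \approx 0.16667$)
$K = 0$ ($K = 2 - 2 = 0$)
$u{\left(l,T \right)} = \frac{105}{11}$ ($u{\left(l,T \right)} = 9 - \frac{1}{-2 + \frac{1}{6}} = 9 - \frac{1}{- \frac{11}{6}} = 9 - - \frac{6}{11} = 9 + \frac{6}{11} = \frac{105}{11}$)
$- 7 \left(- 5 u{\left(K,4 \right)} + 42\right) = - 7 \left(\left(-5\right) \frac{105}{11} + 42\right) = - 7 \left(- \frac{525}{11} + 42\right) = \left(-7\right) \left(- \frac{63}{11}\right) = \frac{441}{11}$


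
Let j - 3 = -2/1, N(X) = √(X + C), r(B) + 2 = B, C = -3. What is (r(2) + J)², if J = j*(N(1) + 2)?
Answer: (2 + I*√2)² ≈ 2.0 + 5.6569*I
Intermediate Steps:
r(B) = -2 + B
N(X) = √(-3 + X) (N(X) = √(X - 3) = √(-3 + X))
j = 1 (j = 3 - 2/1 = 3 - 2*1 = 3 - 2 = 1)
J = 2 + I*√2 (J = 1*(√(-3 + 1) + 2) = 1*(√(-2) + 2) = 1*(I*√2 + 2) = 1*(2 + I*√2) = 2 + I*√2 ≈ 2.0 + 1.4142*I)
(r(2) + J)² = ((-2 + 2) + (2 + I*√2))² = (0 + (2 + I*√2))² = (2 + I*√2)²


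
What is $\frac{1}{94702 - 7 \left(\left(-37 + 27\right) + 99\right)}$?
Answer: $\frac{1}{94079} \approx 1.0629 \cdot 10^{-5}$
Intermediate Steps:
$\frac{1}{94702 - 7 \left(\left(-37 + 27\right) + 99\right)} = \frac{1}{94702 - 7 \left(-10 + 99\right)} = \frac{1}{94702 - 623} = \frac{1}{94079}$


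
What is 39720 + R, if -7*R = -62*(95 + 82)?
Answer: 289014/7 ≈ 41288.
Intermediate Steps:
R = 10974/7 (R = -(-62)*(95 + 82)/7 = -(-62)*177/7 = -⅐*(-10974) = 10974/7 ≈ 1567.7)
39720 + R = 39720 + 10974/7 = 289014/7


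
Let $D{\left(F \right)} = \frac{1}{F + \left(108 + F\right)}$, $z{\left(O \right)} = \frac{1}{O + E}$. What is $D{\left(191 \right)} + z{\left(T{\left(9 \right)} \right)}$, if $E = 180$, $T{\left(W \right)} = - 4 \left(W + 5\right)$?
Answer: $\frac{307}{30380} \approx 0.010105$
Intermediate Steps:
$T{\left(W \right)} = -20 - 4 W$ ($T{\left(W \right)} = - 4 \left(5 + W\right) = -20 - 4 W$)
$z{\left(O \right)} = \frac{1}{180 + O}$ ($z{\left(O \right)} = \frac{1}{O + 180} = \frac{1}{180 + O}$)
$D{\left(F \right)} = \frac{1}{108 + 2 F}$
$D{\left(191 \right)} + z{\left(T{\left(9 \right)} \right)} = \frac{1}{2 \left(54 + 191\right)} + \frac{1}{180 - 56} = \frac{1}{2 \cdot 245} + \frac{1}{180 - 56} = \frac{1}{2} \cdot \frac{1}{245} + \frac{1}{180 - 56} = \frac{1}{490} + \frac{1}{124} = \frac{307}{30380}$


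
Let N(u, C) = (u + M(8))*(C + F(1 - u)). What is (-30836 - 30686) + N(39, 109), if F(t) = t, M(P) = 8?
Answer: -58185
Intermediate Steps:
N(u, C) = (8 + u)*(1 + C - u) (N(u, C) = (u + 8)*(C + (1 - u)) = (8 + u)*(1 + C - u))
(-30836 - 30686) + N(39, 109) = (-30836 - 30686) + (8 - 1*39² - 7*39 + 8*109 + 109*39) = -61522 + (8 - 1*1521 - 273 + 872 + 4251) = -61522 + (8 - 1521 - 273 + 872 + 4251) = -61522 + 3337 = -58185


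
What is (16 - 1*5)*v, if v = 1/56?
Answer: 11/56 ≈ 0.19643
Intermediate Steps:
v = 1/56 ≈ 0.017857
(16 - 1*5)*v = (16 - 1*5)*(1/56) = (16 - 5)*(1/56) = 11*(1/56) = 11/56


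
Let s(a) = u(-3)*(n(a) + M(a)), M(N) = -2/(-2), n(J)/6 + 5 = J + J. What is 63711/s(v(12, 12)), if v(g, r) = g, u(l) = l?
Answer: -21237/115 ≈ -184.67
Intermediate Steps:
n(J) = -30 + 12*J (n(J) = -30 + 6*(J + J) = -30 + 6*(2*J) = -30 + 12*J)
M(N) = 1 (M(N) = -2*(-½) = 1)
s(a) = 87 - 36*a (s(a) = -3*((-30 + 12*a) + 1) = -3*(-29 + 12*a) = 87 - 36*a)
63711/s(v(12, 12)) = 63711/(87 - 36*12) = 63711/(87 - 432) = 63711/(-345) = 63711*(-1/345) = -21237/115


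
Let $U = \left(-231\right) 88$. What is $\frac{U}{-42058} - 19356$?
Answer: $- \frac{407027160}{21029} \approx -19356.0$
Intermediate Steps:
$U = -20328$
$\frac{U}{-42058} - 19356 = - \frac{20328}{-42058} - 19356 = \left(-20328\right) \left(- \frac{1}{42058}\right) - 19356 = \frac{10164}{21029} - 19356 = - \frac{407027160}{21029}$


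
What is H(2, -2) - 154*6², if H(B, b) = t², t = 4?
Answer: -5528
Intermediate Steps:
H(B, b) = 16 (H(B, b) = 4² = 16)
H(2, -2) - 154*6² = 16 - 154*6² = 16 - 154*36 = 16 - 5544 = -5528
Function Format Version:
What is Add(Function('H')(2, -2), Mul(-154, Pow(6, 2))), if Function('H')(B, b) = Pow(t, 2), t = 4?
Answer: -5528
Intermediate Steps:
Function('H')(B, b) = 16 (Function('H')(B, b) = Pow(4, 2) = 16)
Add(Function('H')(2, -2), Mul(-154, Pow(6, 2))) = Add(16, Mul(-154, Pow(6, 2))) = Add(16, Mul(-154, 36)) = Add(16, -5544) = -5528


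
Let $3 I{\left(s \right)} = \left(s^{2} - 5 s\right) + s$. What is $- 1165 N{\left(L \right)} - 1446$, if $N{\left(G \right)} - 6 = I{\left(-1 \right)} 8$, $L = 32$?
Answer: $- \frac{71908}{3} \approx -23969.0$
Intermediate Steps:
$I{\left(s \right)} = - \frac{4 s}{3} + \frac{s^{2}}{3}$ ($I{\left(s \right)} = \frac{\left(s^{2} - 5 s\right) + s}{3} = \frac{s^{2} - 4 s}{3} = - \frac{4 s}{3} + \frac{s^{2}}{3}$)
$N{\left(G \right)} = \frac{58}{3}$ ($N{\left(G \right)} = 6 + \frac{1}{3} \left(-1\right) \left(-4 - 1\right) 8 = 6 + \frac{1}{3} \left(-1\right) \left(-5\right) 8 = 6 + \frac{5}{3} \cdot 8 = 6 + \frac{40}{3} = \frac{58}{3}$)
$- 1165 N{\left(L \right)} - 1446 = \left(-1165\right) \frac{58}{3} - 1446 = - \frac{67570}{3} - 1446 = - \frac{71908}{3}$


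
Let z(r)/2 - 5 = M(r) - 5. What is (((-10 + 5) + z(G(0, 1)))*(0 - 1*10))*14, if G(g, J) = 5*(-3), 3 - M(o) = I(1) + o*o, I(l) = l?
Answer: 63140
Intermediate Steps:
M(o) = 2 - o² (M(o) = 3 - (1 + o*o) = 3 - (1 + o²) = 3 + (-1 - o²) = 2 - o²)
G(g, J) = -15
z(r) = 4 - 2*r² (z(r) = 10 + 2*((2 - r²) - 5) = 10 + 2*(-3 - r²) = 10 + (-6 - 2*r²) = 4 - 2*r²)
(((-10 + 5) + z(G(0, 1)))*(0 - 1*10))*14 = (((-10 + 5) + (4 - 2*(-15)²))*(0 - 1*10))*14 = ((-5 + (4 - 2*225))*(0 - 10))*14 = ((-5 + (4 - 450))*(-10))*14 = ((-5 - 446)*(-10))*14 = -451*(-10)*14 = 4510*14 = 63140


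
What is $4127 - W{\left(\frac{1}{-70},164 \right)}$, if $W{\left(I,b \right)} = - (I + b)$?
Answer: $\frac{300369}{70} \approx 4291.0$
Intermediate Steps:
$W{\left(I,b \right)} = - I - b$
$4127 - W{\left(\frac{1}{-70},164 \right)} = 4127 - \left(- \frac{1}{-70} - 164\right) = 4127 - \left(\left(-1\right) \left(- \frac{1}{70}\right) - 164\right) = 4127 - \left(\frac{1}{70} - 164\right) = 4127 - - \frac{11479}{70} = 4127 + \frac{11479}{70} = \frac{300369}{70}$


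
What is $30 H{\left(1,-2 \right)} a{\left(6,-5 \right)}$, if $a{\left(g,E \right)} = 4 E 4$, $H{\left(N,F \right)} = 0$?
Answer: $0$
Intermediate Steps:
$a{\left(g,E \right)} = 16 E$
$30 H{\left(1,-2 \right)} a{\left(6,-5 \right)} = 30 \cdot 0 \cdot 16 \left(-5\right) = 0 \left(-80\right) = 0$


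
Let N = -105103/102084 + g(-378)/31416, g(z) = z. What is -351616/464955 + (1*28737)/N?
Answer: -183505353894142/6651181275 ≈ -27590.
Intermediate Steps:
N = -9941975/9544854 (N = -105103/102084 - 378/31416 = -105103*1/102084 - 378*1/31416 = -105103/102084 - 9/748 = -9941975/9544854 ≈ -1.0416)
-351616/464955 + (1*28737)/N = -351616/464955 + (1*28737)/(-9941975/9544854) = -351616*1/464955 + 28737*(-9544854/9941975) = -351616/464955 - 274290469398/9941975 = -183505353894142/6651181275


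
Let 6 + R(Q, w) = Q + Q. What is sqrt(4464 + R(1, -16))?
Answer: 2*sqrt(1115) ≈ 66.783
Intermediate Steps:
R(Q, w) = -6 + 2*Q (R(Q, w) = -6 + (Q + Q) = -6 + 2*Q)
sqrt(4464 + R(1, -16)) = sqrt(4464 + (-6 + 2*1)) = sqrt(4464 + (-6 + 2)) = sqrt(4464 - 4) = sqrt(4460) = 2*sqrt(1115)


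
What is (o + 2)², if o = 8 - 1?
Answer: 81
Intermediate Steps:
o = 7
(o + 2)² = (7 + 2)² = 9² = 81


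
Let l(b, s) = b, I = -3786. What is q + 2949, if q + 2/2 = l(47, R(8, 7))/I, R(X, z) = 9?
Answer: 11161081/3786 ≈ 2948.0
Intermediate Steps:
q = -3833/3786 (q = -1 + 47/(-3786) = -1 + 47*(-1/3786) = -1 - 47/3786 = -3833/3786 ≈ -1.0124)
q + 2949 = -3833/3786 + 2949 = 11161081/3786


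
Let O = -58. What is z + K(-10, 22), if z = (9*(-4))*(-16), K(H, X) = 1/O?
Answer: 33407/58 ≈ 575.98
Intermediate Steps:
K(H, X) = -1/58 (K(H, X) = 1/(-58) = -1/58)
z = 576 (z = -36*(-16) = 576)
z + K(-10, 22) = 576 - 1/58 = 33407/58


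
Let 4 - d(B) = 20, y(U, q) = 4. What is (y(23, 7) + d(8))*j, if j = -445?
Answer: 5340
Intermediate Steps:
d(B) = -16 (d(B) = 4 - 1*20 = 4 - 20 = -16)
(y(23, 7) + d(8))*j = (4 - 16)*(-445) = -12*(-445) = 5340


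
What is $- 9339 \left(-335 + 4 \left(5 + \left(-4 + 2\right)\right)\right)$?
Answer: $3016497$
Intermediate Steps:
$- 9339 \left(-335 + 4 \left(5 + \left(-4 + 2\right)\right)\right) = - 9339 \left(-335 + 4 \left(5 - 2\right)\right) = - 9339 \left(-335 + 4 \cdot 3\right) = - 9339 \left(-335 + 12\right) = \left(-9339\right) \left(-323\right) = 3016497$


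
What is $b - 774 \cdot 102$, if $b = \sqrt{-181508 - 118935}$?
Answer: $-78948 + 11 i \sqrt{2483} \approx -78948.0 + 548.13 i$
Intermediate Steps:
$b = 11 i \sqrt{2483}$ ($b = \sqrt{-300443} = 11 i \sqrt{2483} \approx 548.13 i$)
$b - 774 \cdot 102 = 11 i \sqrt{2483} - 774 \cdot 102 = 11 i \sqrt{2483} - 78948 = -78948 + 11 i \sqrt{2483}$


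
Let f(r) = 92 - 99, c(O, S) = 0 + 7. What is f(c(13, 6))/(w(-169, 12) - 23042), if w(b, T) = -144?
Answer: 7/23186 ≈ 0.00030191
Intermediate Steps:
c(O, S) = 7
f(r) = -7
f(c(13, 6))/(w(-169, 12) - 23042) = -7/(-144 - 23042) = -7/(-23186) = -7*(-1/23186) = 7/23186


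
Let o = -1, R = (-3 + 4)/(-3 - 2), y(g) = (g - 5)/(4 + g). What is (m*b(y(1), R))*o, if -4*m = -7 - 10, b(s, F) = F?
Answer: 17/20 ≈ 0.85000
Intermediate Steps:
y(g) = (-5 + g)/(4 + g)
R = -1/5 (R = 1/(-5) = 1*(-1/5) = -1/5 ≈ -0.20000)
m = 17/4 (m = -(-7 - 10)/4 = -1/4*(-17) = 17/4 ≈ 4.2500)
(m*b(y(1), R))*o = ((17/4)*(-1/5))*(-1) = -17/20*(-1) = 17/20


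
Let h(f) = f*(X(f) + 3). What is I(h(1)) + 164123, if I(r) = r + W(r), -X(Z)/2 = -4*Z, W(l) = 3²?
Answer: 164143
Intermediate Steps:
W(l) = 9
X(Z) = 8*Z (X(Z) = -(-8)*Z = 8*Z)
h(f) = f*(3 + 8*f) (h(f) = f*(8*f + 3) = f*(3 + 8*f))
I(r) = 9 + r (I(r) = r + 9 = 9 + r)
I(h(1)) + 164123 = (9 + 1*(3 + 8*1)) + 164123 = (9 + 1*(3 + 8)) + 164123 = (9 + 1*11) + 164123 = (9 + 11) + 164123 = 20 + 164123 = 164143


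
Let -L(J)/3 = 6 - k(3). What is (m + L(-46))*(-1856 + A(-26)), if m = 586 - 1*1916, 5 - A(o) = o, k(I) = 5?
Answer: 2432725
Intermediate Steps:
A(o) = 5 - o
m = -1330 (m = 586 - 1916 = -1330)
L(J) = -3 (L(J) = -3*(6 - 1*5) = -3*(6 - 5) = -3*1 = -3)
(m + L(-46))*(-1856 + A(-26)) = (-1330 - 3)*(-1856 + (5 - 1*(-26))) = -1333*(-1856 + (5 + 26)) = -1333*(-1856 + 31) = -1333*(-1825) = 2432725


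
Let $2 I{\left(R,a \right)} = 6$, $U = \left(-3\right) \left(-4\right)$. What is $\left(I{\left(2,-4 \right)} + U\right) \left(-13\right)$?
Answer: $-195$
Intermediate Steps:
$U = 12$
$I{\left(R,a \right)} = 3$ ($I{\left(R,a \right)} = \frac{1}{2} \cdot 6 = 3$)
$\left(I{\left(2,-4 \right)} + U\right) \left(-13\right) = \left(3 + 12\right) \left(-13\right) = 15 \left(-13\right) = -195$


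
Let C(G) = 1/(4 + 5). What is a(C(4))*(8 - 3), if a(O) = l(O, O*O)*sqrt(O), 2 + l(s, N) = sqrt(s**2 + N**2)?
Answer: -10/3 + 5*sqrt(82)/243 ≈ -3.1470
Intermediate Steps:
C(G) = 1/9
l(s, N) = -2 + sqrt(N**2 + s**2) (l(s, N) = -2 + sqrt(s**2 + N**2) = -2 + sqrt(N**2 + s**2))
a(O) = sqrt(O)*(-2 + sqrt(O**2 + O**4)) (a(O) = (-2 + sqrt((O*O)**2 + O**2))*sqrt(O) = (-2 + sqrt((O**2)**2 + O**2))*sqrt(O) = (-2 + sqrt(O**4 + O**2))*sqrt(O) = (-2 + sqrt(O**2 + O**4))*sqrt(O) = sqrt(O)*(-2 + sqrt(O**2 + O**4)))
a(C(4))*(8 - 3) = (sqrt(1/9)*(-2 + sqrt((1/9)**2*(1 + (1/9)**2))))*(8 - 3) = ((-2 + sqrt((1 + 1/81)/81))/3)*5 = ((-2 + sqrt((1/81)*(82/81)))/3)*5 = ((-2 + sqrt(82/6561))/3)*5 = ((-2 + sqrt(82)/81)/3)*5 = (-2/3 + sqrt(82)/243)*5 = -10/3 + 5*sqrt(82)/243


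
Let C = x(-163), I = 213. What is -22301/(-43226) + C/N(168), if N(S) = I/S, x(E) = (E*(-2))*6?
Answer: 4736386507/3069046 ≈ 1543.3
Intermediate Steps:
x(E) = -12*E (x(E) = -2*E*6 = -12*E)
N(S) = 213/S
C = 1956 (C = -12*(-163) = 1956)
-22301/(-43226) + C/N(168) = -22301/(-43226) + 1956/((213/168)) = -22301*(-1/43226) + 1956/((213*(1/168))) = 22301/43226 + 1956/(71/56) = 22301/43226 + 1956*(56/71) = 22301/43226 + 109536/71 = 4736386507/3069046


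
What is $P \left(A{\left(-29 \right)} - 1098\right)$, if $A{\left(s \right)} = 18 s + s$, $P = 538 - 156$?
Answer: $-629918$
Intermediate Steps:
$P = 382$
$A{\left(s \right)} = 19 s$
$P \left(A{\left(-29 \right)} - 1098\right) = 382 \left(19 \left(-29\right) - 1098\right) = 382 \left(-551 - 1098\right) = 382 \left(-1649\right) = -629918$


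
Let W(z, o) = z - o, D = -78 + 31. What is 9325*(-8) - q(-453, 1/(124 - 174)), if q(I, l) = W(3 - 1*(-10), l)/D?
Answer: -175309349/2350 ≈ -74600.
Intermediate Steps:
D = -47
q(I, l) = -13/47 + l/47 (q(I, l) = ((3 - 1*(-10)) - l)/(-47) = ((3 + 10) - l)*(-1/47) = (13 - l)*(-1/47) = -13/47 + l/47)
9325*(-8) - q(-453, 1/(124 - 174)) = 9325*(-8) - (-13/47 + 1/(47*(124 - 174))) = -74600 - (-13/47 + (1/47)/(-50)) = -74600 - (-13/47 + (1/47)*(-1/50)) = -74600 - (-13/47 - 1/2350) = -74600 - 1*(-651/2350) = -74600 + 651/2350 = -175309349/2350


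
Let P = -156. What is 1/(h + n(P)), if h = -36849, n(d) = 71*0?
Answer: -1/36849 ≈ -2.7138e-5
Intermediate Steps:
n(d) = 0
1/(h + n(P)) = 1/(-36849 + 0) = 1/(-36849) = -1/36849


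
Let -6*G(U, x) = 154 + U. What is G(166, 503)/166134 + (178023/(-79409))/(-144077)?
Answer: -870917329817/2851111255866093 ≈ -0.00030547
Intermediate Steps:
G(U, x) = -77/3 - U/6 (G(U, x) = -(154 + U)/6 = -77/3 - U/6)
G(166, 503)/166134 + (178023/(-79409))/(-144077) = (-77/3 - ⅙*166)/166134 + (178023/(-79409))/(-144077) = (-77/3 - 83/3)*(1/166134) + (178023*(-1/79409))*(-1/144077) = -160/3*1/166134 - 178023/79409*(-1/144077) = -80/249201 + 178023/11441010493 = -870917329817/2851111255866093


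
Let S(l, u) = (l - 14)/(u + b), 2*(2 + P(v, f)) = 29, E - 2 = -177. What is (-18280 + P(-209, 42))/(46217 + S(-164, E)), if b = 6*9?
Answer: -884147/2236974 ≈ -0.39524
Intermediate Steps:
E = -175 (E = 2 - 177 = -175)
b = 54
P(v, f) = 25/2 (P(v, f) = -2 + (½)*29 = -2 + 29/2 = 25/2)
S(l, u) = (-14 + l)/(54 + u) (S(l, u) = (l - 14)/(u + 54) = (-14 + l)/(54 + u))
(-18280 + P(-209, 42))/(46217 + S(-164, E)) = (-18280 + 25/2)/(46217 + (-14 - 164)/(54 - 175)) = -36535/(2*(46217 - 178/(-121))) = -36535/(2*(46217 - 1/121*(-178))) = -36535/(2*(46217 + 178/121)) = -36535/(2*5592435/121) = -36535/2*121/5592435 = -884147/2236974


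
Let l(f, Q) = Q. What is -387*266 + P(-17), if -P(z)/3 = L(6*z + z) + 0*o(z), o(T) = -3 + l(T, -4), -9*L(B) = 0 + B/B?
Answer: -308825/3 ≈ -1.0294e+5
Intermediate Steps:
L(B) = -⅑ (L(B) = -(0 + B/B)/9 = -(0 + 1)/9 = -⅑*1 = -⅑)
o(T) = -7 (o(T) = -3 - 4 = -7)
P(z) = ⅓ (P(z) = -3*(-⅑ + 0*(-7)) = -3*(-⅑ + 0) = -3*(-⅑) = ⅓)
-387*266 + P(-17) = -387*266 + ⅓ = -102942 + ⅓ = -308825/3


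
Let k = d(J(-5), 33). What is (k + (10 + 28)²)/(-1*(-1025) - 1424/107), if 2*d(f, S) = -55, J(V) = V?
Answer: 303131/216502 ≈ 1.4001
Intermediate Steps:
d(f, S) = -55/2 (d(f, S) = (½)*(-55) = -55/2)
k = -55/2 ≈ -27.500
(k + (10 + 28)²)/(-1*(-1025) - 1424/107) = (-55/2 + (10 + 28)²)/(-1*(-1025) - 1424/107) = (-55/2 + 38²)/(1025 - 1424*1/107) = (-55/2 + 1444)/(1025 - 1424/107) = 2833/(2*(108251/107)) = (2833/2)*(107/108251) = 303131/216502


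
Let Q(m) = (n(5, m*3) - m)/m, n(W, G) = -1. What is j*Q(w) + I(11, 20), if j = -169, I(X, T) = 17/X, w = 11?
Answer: 2045/11 ≈ 185.91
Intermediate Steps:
Q(m) = (-1 - m)/m
j*Q(w) + I(11, 20) = -169*(-1 - 1*11)/11 + 17/11 = -169*(-1 - 11)/11 + 17*(1/11) = -169*(-12)/11 + 17/11 = -169*(-12/11) + 17/11 = 2028/11 + 17/11 = 2045/11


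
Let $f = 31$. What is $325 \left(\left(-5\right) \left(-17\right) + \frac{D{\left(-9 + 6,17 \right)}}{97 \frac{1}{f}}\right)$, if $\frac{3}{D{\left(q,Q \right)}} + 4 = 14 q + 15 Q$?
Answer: $\frac{560071850}{20273} \approx 27627.0$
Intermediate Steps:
$D{\left(q,Q \right)} = \frac{3}{-4 + 14 q + 15 Q}$ ($D{\left(q,Q \right)} = \frac{3}{-4 + \left(14 q + 15 Q\right)} = \frac{3}{-4 + 14 q + 15 Q}$)
$325 \left(\left(-5\right) \left(-17\right) + \frac{D{\left(-9 + 6,17 \right)}}{97 \frac{1}{f}}\right) = 325 \left(\left(-5\right) \left(-17\right) + \frac{3 \frac{1}{-4 + 14 \left(-9 + 6\right) + 15 \cdot 17}}{97 \cdot \frac{1}{31}}\right) = 325 \left(85 + \frac{3 \frac{1}{-4 + 14 \left(-3\right) + 255}}{97 \cdot \frac{1}{31}}\right) = 325 \left(85 + \frac{3 \frac{1}{-4 - 42 + 255}}{\frac{97}{31}}\right) = 325 \left(85 + \frac{3}{209} \cdot \frac{31}{97}\right) = 325 \left(85 + \frac{93}{20273}\right) = 325 \cdot \frac{1723298}{20273} = \frac{560071850}{20273}$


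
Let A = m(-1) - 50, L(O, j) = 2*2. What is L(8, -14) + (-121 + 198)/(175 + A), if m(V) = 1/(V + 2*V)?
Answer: 157/34 ≈ 4.6176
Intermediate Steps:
L(O, j) = 4
m(V) = 1/(3*V)
A = -151/3 (A = (1/3)/(-1) - 50 = (1/3)*(-1) - 50 = -1/3 - 50 = -151/3 ≈ -50.333)
L(8, -14) + (-121 + 198)/(175 + A) = 4 + (-121 + 198)/(175 - 151/3) = 4 + 77/(374/3) = 4 + 77*(3/374) = 4 + 21/34 = 157/34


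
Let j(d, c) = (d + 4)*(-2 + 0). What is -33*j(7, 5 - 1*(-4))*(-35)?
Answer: -25410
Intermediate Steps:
j(d, c) = -8 - 2*d (j(d, c) = (4 + d)*(-2) = -8 - 2*d)
-33*j(7, 5 - 1*(-4))*(-35) = -33*(-8 - 2*7)*(-35) = -33*(-8 - 14)*(-35) = -33*(-22)*(-35) = 726*(-35) = -25410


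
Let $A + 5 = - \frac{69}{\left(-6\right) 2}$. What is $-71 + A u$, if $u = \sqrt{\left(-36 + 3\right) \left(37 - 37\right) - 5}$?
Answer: $-71 + \frac{3 i \sqrt{5}}{4} \approx -71.0 + 1.6771 i$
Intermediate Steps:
$u = i \sqrt{5}$ ($u = \sqrt{\left(-33\right) 0 - 5} = \sqrt{0 - 5} = \sqrt{-5} = i \sqrt{5} \approx 2.2361 i$)
$A = \frac{3}{4}$ ($A = -5 - \frac{69}{\left(-6\right) 2} = -5 - \frac{69}{-12} = -5 - - \frac{23}{4} = -5 + \frac{23}{4} = \frac{3}{4} \approx 0.75$)
$-71 + A u = -71 + \frac{3 i \sqrt{5}}{4}$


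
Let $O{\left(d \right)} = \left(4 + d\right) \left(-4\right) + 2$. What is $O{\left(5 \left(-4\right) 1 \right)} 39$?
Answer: $2574$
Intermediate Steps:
$O{\left(d \right)} = -14 - 4 d$ ($O{\left(d \right)} = \left(-16 - 4 d\right) + 2 = -14 - 4 d$)
$O{\left(5 \left(-4\right) 1 \right)} 39 = \left(-14 - 4 \cdot 5 \left(-4\right) 1\right) 39 = \left(-14 - 4 \left(\left(-20\right) 1\right)\right) 39 = \left(-14 - -80\right) 39 = \left(-14 + 80\right) 39 = 66 \cdot 39 = 2574$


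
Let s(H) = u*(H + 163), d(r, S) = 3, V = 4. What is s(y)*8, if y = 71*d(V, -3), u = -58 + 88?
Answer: 90240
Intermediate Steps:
u = 30
y = 213 (y = 71*3 = 213)
s(H) = 4890 + 30*H (s(H) = 30*(H + 163) = 30*(163 + H) = 4890 + 30*H)
s(y)*8 = (4890 + 30*213)*8 = (4890 + 6390)*8 = 11280*8 = 90240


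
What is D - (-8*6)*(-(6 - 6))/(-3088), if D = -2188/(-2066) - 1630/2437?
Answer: 982288/2517421 ≈ 0.39020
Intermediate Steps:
D = 982288/2517421 (D = -2188*(-1/2066) - 1630*1/2437 = 1094/1033 - 1630/2437 = 982288/2517421 ≈ 0.39020)
D - (-8*6)*(-(6 - 6))/(-3088) = 982288/2517421 - (-8*6)*(-(6 - 6))/(-3088) = 982288/2517421 - (-(-48)*0)*(-1)/3088 = 982288/2517421 - (-48*0)*(-1)/3088 = 982288/2517421 - 0*(-1)/3088 = 982288/2517421 - 1*0 = 982288/2517421 + 0 = 982288/2517421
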